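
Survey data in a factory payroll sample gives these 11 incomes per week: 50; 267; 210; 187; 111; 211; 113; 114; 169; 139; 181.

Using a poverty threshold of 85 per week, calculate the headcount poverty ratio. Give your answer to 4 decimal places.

1 of the 11 individuals have income below 85.
H = 1/11 = 0.0909.

0.0909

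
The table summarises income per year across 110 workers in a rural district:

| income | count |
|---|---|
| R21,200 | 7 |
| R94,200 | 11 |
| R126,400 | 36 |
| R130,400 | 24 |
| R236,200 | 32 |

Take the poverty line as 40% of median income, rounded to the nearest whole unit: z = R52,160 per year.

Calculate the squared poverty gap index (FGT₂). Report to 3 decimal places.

Poor units: 7×R21,200 (q = 7 of N = 110).
Shortfall ratios: (52160−21200)/52160 = 0.5936 (×7).
Squared: 0.3523 (×7).
Sum = 2.466180; P₂ = 2.466180 / 110 = 0.022.

0.022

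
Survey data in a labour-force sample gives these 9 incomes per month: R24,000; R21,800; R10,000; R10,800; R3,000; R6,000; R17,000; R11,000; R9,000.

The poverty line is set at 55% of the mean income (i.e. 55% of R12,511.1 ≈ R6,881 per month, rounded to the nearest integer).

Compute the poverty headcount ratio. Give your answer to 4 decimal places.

2 of the 9 individuals have income below R6,881.
H = 2/9 = 0.2222.

0.2222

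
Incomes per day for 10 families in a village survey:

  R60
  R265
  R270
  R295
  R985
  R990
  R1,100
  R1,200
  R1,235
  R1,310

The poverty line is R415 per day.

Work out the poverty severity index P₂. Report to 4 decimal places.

Below the line: R60, R265, R270, R295 (q = 4 of N = 10).
Normalized shortfalls: (415−60)/415 = 0.8554; (415−265)/415 = 0.3614; (415−270)/415 = 0.3494; (415−295)/415 = 0.2892.
Squared: 0.7317; 0.1306; 0.1221; 0.0836.
Sum = 1.068080; P₂ = 1.068080 / 10 = 0.1068.

0.1068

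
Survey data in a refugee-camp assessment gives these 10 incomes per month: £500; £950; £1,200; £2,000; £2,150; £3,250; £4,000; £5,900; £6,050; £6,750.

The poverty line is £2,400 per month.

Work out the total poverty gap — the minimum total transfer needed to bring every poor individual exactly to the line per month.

Incomes under z: £500, £950, £1,200, £2,000, £2,150 (q = 5 of N = 10).
Individual gaps: 2400−500 = 1900; 2400−950 = 1450; 2400−1200 = 1200; 2400−2000 = 400; 2400−2150 = 250.
Aggregate gap = £5,200.

£5,200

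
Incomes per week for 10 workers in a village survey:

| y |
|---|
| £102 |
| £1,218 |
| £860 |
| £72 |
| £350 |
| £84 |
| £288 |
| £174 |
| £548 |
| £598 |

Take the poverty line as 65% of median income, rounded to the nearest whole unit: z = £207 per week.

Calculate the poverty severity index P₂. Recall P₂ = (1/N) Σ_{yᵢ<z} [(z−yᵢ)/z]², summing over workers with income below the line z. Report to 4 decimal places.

Incomes under z: £72, £84, £102, £174 (q = 4 of N = 10).
Relative gaps: (207−72)/207 = 0.6522; (207−84)/207 = 0.5942; (207−102)/207 = 0.5072; (207−174)/207 = 0.1594.
Squared: 0.4253; 0.3531; 0.2573; 0.0254.
Sum = 1.061122; P₂ = 1.061122 / 10 = 0.1061.

0.1061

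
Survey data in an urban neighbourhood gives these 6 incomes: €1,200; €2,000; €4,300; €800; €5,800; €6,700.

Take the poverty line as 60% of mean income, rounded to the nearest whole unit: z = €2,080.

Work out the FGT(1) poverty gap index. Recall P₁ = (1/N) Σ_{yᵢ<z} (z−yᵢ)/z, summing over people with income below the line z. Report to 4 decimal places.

0.1795

Poor units: €800, €1,200, €2,000 (q = 3 of N = 6).
Gap ratios (z−y)/z: (2080−800)/2080 = 0.6154; (2080−1200)/2080 = 0.4231; (2080−2000)/2080 = 0.0385.
Sum of shortfalls = 1.076923; P₁ averages over all N: 1.076923 / 6 = 0.1795.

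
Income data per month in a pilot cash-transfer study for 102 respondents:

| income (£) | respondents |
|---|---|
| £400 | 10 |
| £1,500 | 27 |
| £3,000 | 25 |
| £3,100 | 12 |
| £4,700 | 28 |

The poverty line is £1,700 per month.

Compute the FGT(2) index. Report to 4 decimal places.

Below the line: 10×£400, 27×£1,500 (q = 37 of N = 102).
Gap ratios (z−y)/z: (1700−400)/1700 = 0.7647 (×10); (1700−1500)/1700 = 0.1176 (×27).
Squared: 0.5848 (×10); 0.0138 (×27).
Sum = 6.221453; P₂ = 6.221453 / 102 = 0.0610.

0.0610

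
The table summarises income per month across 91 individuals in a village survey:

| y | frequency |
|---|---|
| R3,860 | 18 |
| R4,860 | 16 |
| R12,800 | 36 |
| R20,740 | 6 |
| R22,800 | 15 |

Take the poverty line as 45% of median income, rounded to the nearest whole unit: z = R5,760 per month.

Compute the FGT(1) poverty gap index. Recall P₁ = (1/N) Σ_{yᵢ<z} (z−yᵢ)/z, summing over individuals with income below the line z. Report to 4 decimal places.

0.0927

Incomes under z: 18×R3,860, 16×R4,860 (q = 34 of N = 91).
Shortfall ratios: (5760−3860)/5760 = 0.3299 (×18); (5760−4860)/5760 = 0.1562 (×16).
Σ = 8.437500. Dividing by the full population N = 91 gives P₁ = 0.0927.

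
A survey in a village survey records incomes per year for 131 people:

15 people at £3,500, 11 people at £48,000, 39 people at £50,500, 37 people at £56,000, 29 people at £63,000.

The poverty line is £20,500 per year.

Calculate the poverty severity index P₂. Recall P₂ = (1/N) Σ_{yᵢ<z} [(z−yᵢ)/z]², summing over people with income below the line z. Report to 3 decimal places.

0.079

Incomes under z: 15×£3,500 (q = 15 of N = 131).
Shortfall ratios: (20500−3500)/20500 = 0.8293 (×15).
Squared: 0.6877 (×15).
Sum = 10.315289; P₂ = 10.315289 / 131 = 0.079.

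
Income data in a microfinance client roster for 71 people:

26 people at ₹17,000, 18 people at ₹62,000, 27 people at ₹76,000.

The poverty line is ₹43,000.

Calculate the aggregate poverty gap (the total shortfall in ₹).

₹676,000

Below the line: 26×₹17,000 (q = 26 of N = 71).
Individual gaps: 26×(43000−17000) = 676000.
Aggregate gap = ₹676,000.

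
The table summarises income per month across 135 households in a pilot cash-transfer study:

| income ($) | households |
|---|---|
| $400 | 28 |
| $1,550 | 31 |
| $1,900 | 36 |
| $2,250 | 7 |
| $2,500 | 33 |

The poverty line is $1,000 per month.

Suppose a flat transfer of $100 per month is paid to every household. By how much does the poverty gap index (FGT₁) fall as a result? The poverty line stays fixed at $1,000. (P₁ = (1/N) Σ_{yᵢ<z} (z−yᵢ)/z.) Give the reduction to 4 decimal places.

Before: below the line — 28×$400; poverty gap index (FGT₁) = 0.124444.
After the $100 transfer: below the line — 28×$500; poverty gap index (FGT₁) = 0.103704.
Reduction = 0.124444 − 0.103704 = 0.0207.

0.0207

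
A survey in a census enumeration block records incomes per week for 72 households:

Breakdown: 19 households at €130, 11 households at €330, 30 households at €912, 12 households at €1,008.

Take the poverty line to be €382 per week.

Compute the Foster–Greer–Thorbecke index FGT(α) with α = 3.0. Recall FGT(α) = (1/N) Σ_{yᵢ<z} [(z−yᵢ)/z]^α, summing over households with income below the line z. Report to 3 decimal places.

0.076

Incomes under z: 19×€130, 11×€330 (q = 30 of N = 72).
Normalized shortfalls: (382−130)/382 = 0.6597 (×19); (382−330)/382 = 0.1361 (×11).
Raised to α = 3.0: 0.28709 (×19); 0.00252 (×11).
Sum = 5.482375; FGT(3.0) = 5.482375 / 72 = 0.076.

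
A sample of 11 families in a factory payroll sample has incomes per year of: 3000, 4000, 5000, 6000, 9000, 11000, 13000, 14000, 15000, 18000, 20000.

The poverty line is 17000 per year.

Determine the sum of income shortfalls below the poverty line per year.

73000

Below the line: 3000, 4000, 5000, 6000, 9000, 11000, 13000, 14000, 15000 (q = 9 of N = 11).
Individual gaps: 17000−3000 = 14000; 17000−4000 = 13000; 17000−5000 = 12000; 17000−6000 = 11000; 17000−9000 = 8000; 17000−11000 = 6000; 17000−13000 = 4000; 17000−14000 = 3000; 17000−15000 = 2000.
Aggregate gap = 73000.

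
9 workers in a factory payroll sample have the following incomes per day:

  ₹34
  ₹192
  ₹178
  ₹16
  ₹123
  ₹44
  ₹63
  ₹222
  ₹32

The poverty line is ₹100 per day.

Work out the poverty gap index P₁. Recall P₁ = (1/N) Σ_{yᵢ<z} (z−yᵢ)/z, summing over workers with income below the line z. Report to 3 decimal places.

0.346

Poor units: ₹16, ₹32, ₹34, ₹44, ₹63 (q = 5 of N = 9).
Gap ratios (z−y)/z: (100−16)/100 = 0.8400; (100−32)/100 = 0.6800; (100−34)/100 = 0.6600; (100−44)/100 = 0.5600; (100−63)/100 = 0.3700.
Sum of shortfalls = 3.110000; P₁ averages over all N: 3.110000 / 9 = 0.346.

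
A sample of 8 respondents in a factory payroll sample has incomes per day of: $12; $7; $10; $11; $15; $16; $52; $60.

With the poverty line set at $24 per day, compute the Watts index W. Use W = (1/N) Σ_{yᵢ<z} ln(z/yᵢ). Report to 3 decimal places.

Poor units: $7, $10, $11, $12, $15, $16 (q = 6 of N = 8).
Log gaps: ln(24/7) = 1.2321; ln(24/10) = 0.8755; ln(24/11) = 0.7802; ln(24/12) = 0.6931; ln(24/15) = 0.4700; ln(24/16) = 0.4055.
W = 4.456387 / 8 = 0.557.

0.557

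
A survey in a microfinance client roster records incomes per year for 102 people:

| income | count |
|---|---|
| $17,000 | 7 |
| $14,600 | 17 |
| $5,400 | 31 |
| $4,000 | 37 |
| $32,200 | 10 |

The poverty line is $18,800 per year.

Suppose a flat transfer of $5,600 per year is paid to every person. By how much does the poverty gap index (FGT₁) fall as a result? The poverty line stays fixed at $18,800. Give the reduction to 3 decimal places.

0.242

Before: below the line — 37×$4,000, 31×$5,400, 17×$14,600, 7×$17,000; poverty gap index (FGT₁) = 0.54599.
After the $5,600 transfer: below the line — 37×$9,600, 31×$11,000; poverty gap index (FGT₁) = 0.30361.
Reduction = 0.54599 − 0.30361 = 0.242.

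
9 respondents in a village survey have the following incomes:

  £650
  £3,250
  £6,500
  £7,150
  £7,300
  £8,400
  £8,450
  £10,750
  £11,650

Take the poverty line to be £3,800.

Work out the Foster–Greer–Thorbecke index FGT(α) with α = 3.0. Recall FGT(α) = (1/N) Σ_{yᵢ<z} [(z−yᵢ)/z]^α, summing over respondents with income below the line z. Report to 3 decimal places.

Poor units: £650, £3,250 (q = 2 of N = 9).
Shortfall ratios: (3800−650)/3800 = 0.8289; (3800−3250)/3800 = 0.1447.
Raised to α = 3.0: 0.56961; 0.00303.
Sum = 0.572646; FGT(3.0) = 0.572646 / 9 = 0.064.

0.064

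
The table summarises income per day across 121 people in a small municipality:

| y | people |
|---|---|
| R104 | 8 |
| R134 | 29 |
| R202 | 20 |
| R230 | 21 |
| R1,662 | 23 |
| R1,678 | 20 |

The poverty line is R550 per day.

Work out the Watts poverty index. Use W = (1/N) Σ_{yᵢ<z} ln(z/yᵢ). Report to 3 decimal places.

0.765

Below z: 8×R104, 29×R134, 20×R202, 21×R230 (q = 78 of N = 121).
ln(z/y) terms: ln(550/104) = 1.6655 (×8); ln(550/134) = 1.4121 (×29); ln(550/202) = 1.0017 (×20); ln(550/230) = 0.8718 (×21).
W = 92.616125 / 121 = 0.765.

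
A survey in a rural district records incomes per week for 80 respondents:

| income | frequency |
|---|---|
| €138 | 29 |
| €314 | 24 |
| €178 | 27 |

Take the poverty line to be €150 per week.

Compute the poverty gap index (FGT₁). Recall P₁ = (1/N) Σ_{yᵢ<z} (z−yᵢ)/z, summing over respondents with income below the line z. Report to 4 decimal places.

Below the line: 29×€138 (q = 29 of N = 80).
Gap ratios (z−y)/z: (150−138)/150 = 0.0800 (×29).
Σ = 2.320000. Dividing by the full population N = 80 gives P₁ = 0.0290.

0.0290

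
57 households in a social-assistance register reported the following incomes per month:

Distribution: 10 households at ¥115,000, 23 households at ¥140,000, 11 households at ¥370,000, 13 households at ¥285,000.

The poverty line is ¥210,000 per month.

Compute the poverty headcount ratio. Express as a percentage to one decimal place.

33 of the 57 households have income below ¥210,000.
H = 33/57 = 57.9%.

57.9%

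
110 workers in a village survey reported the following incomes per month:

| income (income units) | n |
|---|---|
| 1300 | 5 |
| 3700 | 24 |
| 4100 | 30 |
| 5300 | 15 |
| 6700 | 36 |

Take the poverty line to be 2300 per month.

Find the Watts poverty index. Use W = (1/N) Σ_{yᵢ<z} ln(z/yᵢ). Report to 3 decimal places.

0.026

Below the line: 5×1300 (q = 5 of N = 110).
Log gaps: ln(2300/1300) = 0.5705 (×5).
W = 2.852724 / 110 = 0.026.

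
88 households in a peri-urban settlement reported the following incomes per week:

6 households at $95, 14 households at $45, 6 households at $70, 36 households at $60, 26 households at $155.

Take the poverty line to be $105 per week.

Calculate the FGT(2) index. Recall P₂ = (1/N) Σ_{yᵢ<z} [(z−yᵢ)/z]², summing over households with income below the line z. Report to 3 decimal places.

0.135

Incomes under z: 14×$45, 36×$60, 6×$70, 6×$95 (q = 62 of N = 88).
Gap ratios (z−y)/z: (105−45)/105 = 0.5714 (×14); (105−60)/105 = 0.4286 (×36); (105−70)/105 = 0.3333 (×6); (105−95)/105 = 0.0952 (×6).
Squared: 0.3265 (×14); 0.1837 (×36); 0.1111 (×6); 0.0091 (×6).
Sum = 11.904762; P₂ = 11.904762 / 88 = 0.135.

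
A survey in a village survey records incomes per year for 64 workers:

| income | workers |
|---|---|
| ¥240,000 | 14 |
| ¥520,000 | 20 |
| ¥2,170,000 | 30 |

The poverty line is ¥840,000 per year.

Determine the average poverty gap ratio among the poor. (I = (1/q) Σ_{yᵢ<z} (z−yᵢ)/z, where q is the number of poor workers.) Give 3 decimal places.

0.518

Incomes under z: 14×¥240,000, 20×¥520,000 (q = 34 of N = 64).
Shortfall ratios (z−y)/z: 0.7143 (×14), 0.3810 (×20); sum = 17.619048.
The income-gap ratio divides by q (the poor only): 17.619048 / 34 = 0.518.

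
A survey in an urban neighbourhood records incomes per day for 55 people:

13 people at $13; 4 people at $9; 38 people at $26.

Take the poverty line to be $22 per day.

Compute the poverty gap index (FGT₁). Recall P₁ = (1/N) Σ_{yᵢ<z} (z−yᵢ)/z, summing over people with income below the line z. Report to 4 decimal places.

Below z: 4×$9, 13×$13 (q = 17 of N = 55).
Shortfall ratios: (22−9)/22 = 0.5909 (×4); (22−13)/22 = 0.4091 (×13).
Sum of shortfalls = 7.681818; P₁ averages over all N: 7.681818 / 55 = 0.1397.

0.1397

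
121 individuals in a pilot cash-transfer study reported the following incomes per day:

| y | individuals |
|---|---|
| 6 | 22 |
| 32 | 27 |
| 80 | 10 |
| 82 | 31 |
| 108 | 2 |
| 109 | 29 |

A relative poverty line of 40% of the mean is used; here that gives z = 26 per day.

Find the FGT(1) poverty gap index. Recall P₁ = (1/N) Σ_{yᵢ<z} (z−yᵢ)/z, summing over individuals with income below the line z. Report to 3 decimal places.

0.140

Incomes under z: 22×6 (q = 22 of N = 121).
Shortfall ratios: (26−6)/26 = 0.7692 (×22).
Σ = 16.923077. Dividing by the full population N = 121 gives P₁ = 0.140.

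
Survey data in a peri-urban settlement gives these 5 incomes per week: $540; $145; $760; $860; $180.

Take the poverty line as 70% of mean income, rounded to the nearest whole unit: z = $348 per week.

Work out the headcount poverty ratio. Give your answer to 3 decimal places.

2 of the 5 workers have income below $348.
H = 2/5 = 0.400.

0.400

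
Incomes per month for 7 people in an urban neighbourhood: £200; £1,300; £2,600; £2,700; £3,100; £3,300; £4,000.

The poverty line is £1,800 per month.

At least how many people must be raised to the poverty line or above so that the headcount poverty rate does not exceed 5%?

2 of the 7 people are poor, so H = 2/7 = 0.286.
A headcount ratio of at most 5% allows at most ⌊0.05 × 7⌋ = 0 poor people.
So at least 2 − 0 = 2 must be lifted.

2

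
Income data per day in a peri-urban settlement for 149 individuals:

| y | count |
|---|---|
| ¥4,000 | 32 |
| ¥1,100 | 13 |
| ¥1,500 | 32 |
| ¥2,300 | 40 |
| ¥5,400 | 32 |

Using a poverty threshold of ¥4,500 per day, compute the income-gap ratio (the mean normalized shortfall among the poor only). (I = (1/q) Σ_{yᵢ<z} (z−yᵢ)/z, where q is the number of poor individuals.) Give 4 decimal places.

0.4638

Below z: 13×¥1,100, 32×¥1,500, 40×¥2,300, 32×¥4,000 (q = 117 of N = 149).
Relative gaps: 0.7556 (×13), 0.6667 (×32), 0.4889 (×40), 0.1111 (×32); sum = 54.266667.
The income-gap ratio divides by q (the poor only): 54.266667 / 117 = 0.4638.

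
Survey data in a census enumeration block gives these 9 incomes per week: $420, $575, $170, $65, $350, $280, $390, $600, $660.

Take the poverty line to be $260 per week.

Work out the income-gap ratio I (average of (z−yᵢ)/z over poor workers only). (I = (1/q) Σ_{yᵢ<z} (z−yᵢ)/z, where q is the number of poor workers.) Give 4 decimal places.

Incomes under z: $65, $170 (q = 2 of N = 9).
Relative gaps: 0.7500, 0.3462; sum = 1.096154.
The income-gap ratio divides by q (the poor only): 1.096154 / 2 = 0.5481.

0.5481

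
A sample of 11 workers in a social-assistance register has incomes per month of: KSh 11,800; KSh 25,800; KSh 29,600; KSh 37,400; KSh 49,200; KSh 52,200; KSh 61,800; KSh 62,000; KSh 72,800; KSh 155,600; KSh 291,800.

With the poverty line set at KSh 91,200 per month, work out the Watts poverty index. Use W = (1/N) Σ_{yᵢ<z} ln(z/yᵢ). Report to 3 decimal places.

Poor units: KSh 11,800, KSh 25,800, KSh 29,600, KSh 37,400, KSh 49,200, KSh 52,200, KSh 61,800, KSh 62,000, KSh 72,800 (q = 9 of N = 11).
ln(z/y) terms: ln(91200/11800) = 2.0450; ln(91200/25800) = 1.2627; ln(91200/29600) = 1.1253; ln(91200/37400) = 0.8914; ln(91200/49200) = 0.6172; ln(91200/52200) = 0.5580; ln(91200/61800) = 0.3892; ln(91200/62000) = 0.3859; ln(91200/72800) = 0.2253.
W = 7.499845 / 11 = 0.682.

0.682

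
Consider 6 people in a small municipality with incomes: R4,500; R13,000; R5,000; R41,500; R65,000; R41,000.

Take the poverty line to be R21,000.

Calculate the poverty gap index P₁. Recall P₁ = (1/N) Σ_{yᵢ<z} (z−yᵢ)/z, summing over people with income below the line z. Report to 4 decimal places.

Below z: R4,500, R5,000, R13,000 (q = 3 of N = 6).
Gap ratios (z−y)/z: (21000−4500)/21000 = 0.7857; (21000−5000)/21000 = 0.7619; (21000−13000)/21000 = 0.3810.
Sum of shortfalls = 1.928571; P₁ averages over all N: 1.928571 / 6 = 0.3214.

0.3214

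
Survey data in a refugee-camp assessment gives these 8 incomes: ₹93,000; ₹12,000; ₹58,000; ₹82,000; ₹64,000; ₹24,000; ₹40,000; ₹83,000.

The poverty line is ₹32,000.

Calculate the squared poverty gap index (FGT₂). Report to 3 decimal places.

Below the line: ₹12,000, ₹24,000 (q = 2 of N = 8).
Normalized shortfalls: (32000−12000)/32000 = 0.6250; (32000−24000)/32000 = 0.2500.
Squared: 0.3906; 0.0625.
Sum = 0.453125; P₂ = 0.453125 / 8 = 0.057.

0.057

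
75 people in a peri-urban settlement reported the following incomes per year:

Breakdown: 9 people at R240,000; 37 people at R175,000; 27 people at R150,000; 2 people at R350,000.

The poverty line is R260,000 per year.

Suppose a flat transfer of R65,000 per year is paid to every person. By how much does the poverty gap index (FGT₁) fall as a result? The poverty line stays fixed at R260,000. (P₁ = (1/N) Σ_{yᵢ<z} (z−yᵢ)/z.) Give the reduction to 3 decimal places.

Before: below the line — 27×R150,000, 37×R175,000, 9×R240,000; poverty gap index (FGT₁) = 0.32282.
After the R65,000 transfer: below the line — 27×R215,000, 37×R240,000; poverty gap index (FGT₁) = 0.10026.
Reduction = 0.32282 − 0.10026 = 0.223.

0.223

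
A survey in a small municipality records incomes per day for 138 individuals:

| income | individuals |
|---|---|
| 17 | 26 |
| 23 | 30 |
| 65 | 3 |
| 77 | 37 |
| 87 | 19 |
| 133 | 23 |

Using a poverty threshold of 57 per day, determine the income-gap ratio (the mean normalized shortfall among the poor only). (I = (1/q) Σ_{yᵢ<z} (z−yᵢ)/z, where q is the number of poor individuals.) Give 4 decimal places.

Below the line: 26×17, 30×23 (q = 56 of N = 138).
Relative gaps: 0.7018 (×26), 0.5965 (×30); sum = 36.140351.
The income-gap ratio divides by q (the poor only): 36.140351 / 56 = 0.6454.

0.6454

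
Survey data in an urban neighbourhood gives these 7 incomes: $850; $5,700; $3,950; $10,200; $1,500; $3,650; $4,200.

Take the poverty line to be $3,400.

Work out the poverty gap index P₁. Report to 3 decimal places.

0.187

Below the line: $850, $1,500 (q = 2 of N = 7).
Relative gaps: (3400−850)/3400 = 0.7500; (3400−1500)/3400 = 0.5588.
Sum of shortfalls = 1.308824; P₁ averages over all N: 1.308824 / 7 = 0.187.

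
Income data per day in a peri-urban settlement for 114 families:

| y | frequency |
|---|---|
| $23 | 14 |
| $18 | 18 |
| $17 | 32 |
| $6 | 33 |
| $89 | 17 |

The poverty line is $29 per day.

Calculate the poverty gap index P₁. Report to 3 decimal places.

0.431

Poor units: 33×$6, 32×$17, 18×$18, 14×$23 (q = 97 of N = 114).
Normalized shortfalls: (29−6)/29 = 0.7931 (×33); (29−17)/29 = 0.4138 (×32); (29−18)/29 = 0.3793 (×18); (29−23)/29 = 0.2069 (×14).
Sum of shortfalls = 49.137931; P₁ averages over all N: 49.137931 / 114 = 0.431.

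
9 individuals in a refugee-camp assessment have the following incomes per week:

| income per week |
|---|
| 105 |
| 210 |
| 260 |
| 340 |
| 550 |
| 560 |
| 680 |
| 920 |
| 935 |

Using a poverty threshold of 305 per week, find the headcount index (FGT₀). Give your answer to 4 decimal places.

0.3333

3 of the 9 individuals have income below 305.
H = 3/9 = 0.3333.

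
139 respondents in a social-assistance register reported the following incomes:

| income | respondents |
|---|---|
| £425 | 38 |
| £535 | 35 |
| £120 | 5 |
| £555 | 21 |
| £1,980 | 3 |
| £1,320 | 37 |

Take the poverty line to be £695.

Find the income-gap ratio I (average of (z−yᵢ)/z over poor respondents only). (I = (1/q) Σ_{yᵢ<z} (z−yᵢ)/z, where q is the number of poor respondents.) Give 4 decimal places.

Below z: 5×£120, 38×£425, 35×£535, 21×£555 (q = 99 of N = 139).
Shortfall ratios (z−y)/z: 0.8273 (×5), 0.3885 (×38), 0.2302 (×35), 0.2014 (×21); sum = 31.187050.
The income-gap ratio divides by q (the poor only): 31.187050 / 99 = 0.3150.

0.3150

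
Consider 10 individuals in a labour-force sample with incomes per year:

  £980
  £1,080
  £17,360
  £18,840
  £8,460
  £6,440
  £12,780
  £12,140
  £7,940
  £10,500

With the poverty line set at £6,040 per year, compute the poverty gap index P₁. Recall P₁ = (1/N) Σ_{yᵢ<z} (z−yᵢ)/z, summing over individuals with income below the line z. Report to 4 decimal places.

0.1659

Incomes under z: £980, £1,080 (q = 2 of N = 10).
Shortfall ratios: (6040−980)/6040 = 0.8377; (6040−1080)/6040 = 0.8212.
Sum of shortfalls = 1.658940; P₁ averages over all N: 1.658940 / 10 = 0.1659.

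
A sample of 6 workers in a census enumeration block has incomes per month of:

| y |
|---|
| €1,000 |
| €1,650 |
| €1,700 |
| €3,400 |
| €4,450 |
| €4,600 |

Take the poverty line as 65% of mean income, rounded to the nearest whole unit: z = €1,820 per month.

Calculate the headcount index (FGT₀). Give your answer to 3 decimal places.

0.500

3 of the 6 workers have income below €1,820.
H = 3/6 = 0.500.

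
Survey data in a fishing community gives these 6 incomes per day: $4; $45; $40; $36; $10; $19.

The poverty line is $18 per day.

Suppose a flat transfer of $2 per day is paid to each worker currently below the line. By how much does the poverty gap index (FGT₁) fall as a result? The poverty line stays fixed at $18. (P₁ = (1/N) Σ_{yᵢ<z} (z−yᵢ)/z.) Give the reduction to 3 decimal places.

0.037

Before: below the line — $4, $10; poverty gap index (FGT₁) = 0.20370.
After the $2 transfer: below the line — $6, $12; poverty gap index (FGT₁) = 0.16667.
Reduction = 0.20370 − 0.16667 = 0.037.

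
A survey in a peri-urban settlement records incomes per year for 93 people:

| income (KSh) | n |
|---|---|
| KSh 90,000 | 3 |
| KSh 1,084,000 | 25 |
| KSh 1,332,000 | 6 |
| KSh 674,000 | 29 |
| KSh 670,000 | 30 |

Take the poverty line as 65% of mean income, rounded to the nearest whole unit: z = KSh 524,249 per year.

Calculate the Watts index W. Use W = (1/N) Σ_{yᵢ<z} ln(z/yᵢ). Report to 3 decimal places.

0.057

Incomes under z: 3×KSh 90,000 (q = 3 of N = 93).
Log shortfalls: ln(524249/90000) = 1.7622 (×3).
W = 5.286471 / 93 = 0.057.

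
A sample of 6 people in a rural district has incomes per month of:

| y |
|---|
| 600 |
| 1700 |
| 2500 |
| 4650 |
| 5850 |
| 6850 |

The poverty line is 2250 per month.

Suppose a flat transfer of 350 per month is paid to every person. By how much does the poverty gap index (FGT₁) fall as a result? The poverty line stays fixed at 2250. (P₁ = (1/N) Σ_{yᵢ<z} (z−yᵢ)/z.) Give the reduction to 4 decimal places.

0.0519

Before: below the line — 600, 1700; poverty gap index (FGT₁) = 0.162963.
After the 350 transfer: below the line — 950, 2050; poverty gap index (FGT₁) = 0.111111.
Reduction = 0.162963 − 0.111111 = 0.0519.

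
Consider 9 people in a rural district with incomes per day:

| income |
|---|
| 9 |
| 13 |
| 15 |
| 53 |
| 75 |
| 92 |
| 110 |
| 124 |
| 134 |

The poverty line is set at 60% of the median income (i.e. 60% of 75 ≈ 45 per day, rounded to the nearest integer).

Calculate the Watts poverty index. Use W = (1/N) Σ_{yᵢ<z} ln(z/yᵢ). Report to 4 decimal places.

Poor units: 9, 13, 15 (q = 3 of N = 9).
ln(z/y) terms: ln(45/9) = 1.6094; ln(45/13) = 1.2417; ln(45/15) = 1.0986.
W = 3.949763 / 9 = 0.4389.

0.4389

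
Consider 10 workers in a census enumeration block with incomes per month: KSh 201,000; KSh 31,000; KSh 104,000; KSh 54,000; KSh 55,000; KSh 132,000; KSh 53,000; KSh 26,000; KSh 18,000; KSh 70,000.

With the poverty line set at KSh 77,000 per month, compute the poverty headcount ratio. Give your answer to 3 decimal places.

7 of the 10 workers have income below KSh 77,000.
H = 7/10 = 0.700.

0.700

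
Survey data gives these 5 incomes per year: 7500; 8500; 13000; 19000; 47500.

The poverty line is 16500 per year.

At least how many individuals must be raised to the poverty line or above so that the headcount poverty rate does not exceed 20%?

2

Currently q = 3 of N = 5 are below the line (H = 0.600).
A headcount ratio of at most 20% allows at most ⌊0.20 × 5⌋ = 1 poor individuals.
So at least 3 − 1 = 2 must be lifted.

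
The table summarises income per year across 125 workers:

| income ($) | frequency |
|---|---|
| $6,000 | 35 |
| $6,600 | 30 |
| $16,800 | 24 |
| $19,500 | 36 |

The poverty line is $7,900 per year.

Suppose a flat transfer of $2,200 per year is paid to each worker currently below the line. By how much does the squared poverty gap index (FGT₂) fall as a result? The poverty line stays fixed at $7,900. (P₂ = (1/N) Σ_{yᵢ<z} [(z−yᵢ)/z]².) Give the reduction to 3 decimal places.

Before: below the line — 35×$6,000, 30×$6,600; squared poverty gap index (FGT₂) = 0.02270.
After the $2,200 transfer: below the line — none; squared poverty gap index (FGT₂) = 0.00000.
Reduction = 0.02270 − 0.00000 = 0.023.

0.023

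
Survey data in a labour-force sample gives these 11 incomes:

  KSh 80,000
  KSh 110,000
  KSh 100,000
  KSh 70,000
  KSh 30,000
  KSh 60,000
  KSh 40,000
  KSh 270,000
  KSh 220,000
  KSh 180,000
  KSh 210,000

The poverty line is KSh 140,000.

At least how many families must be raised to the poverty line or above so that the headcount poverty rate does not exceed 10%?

7 of the 11 families are poor, so H = 7/11 = 0.636.
A headcount ratio of at most 10% allows at most ⌊0.10 × 11⌋ = 1 poor families.
So at least 7 − 1 = 6 must be lifted.

6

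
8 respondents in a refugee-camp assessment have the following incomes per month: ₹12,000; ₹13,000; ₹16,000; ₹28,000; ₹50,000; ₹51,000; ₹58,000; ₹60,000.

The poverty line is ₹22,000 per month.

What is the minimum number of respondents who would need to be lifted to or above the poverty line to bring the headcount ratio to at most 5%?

3

Currently q = 3 of N = 8 are below the line (H = 0.375).
A headcount ratio of at most 5% allows at most ⌊0.05 × 8⌋ = 0 poor respondents.
So at least 3 − 0 = 3 must be lifted.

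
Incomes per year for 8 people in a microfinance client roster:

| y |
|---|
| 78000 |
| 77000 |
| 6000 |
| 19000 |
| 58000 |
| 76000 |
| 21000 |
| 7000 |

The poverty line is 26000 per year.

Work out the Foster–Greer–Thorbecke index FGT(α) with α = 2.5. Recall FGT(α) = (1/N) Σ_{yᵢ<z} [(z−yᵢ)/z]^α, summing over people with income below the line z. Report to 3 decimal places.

0.129

Poor units: 6000, 7000, 19000, 21000 (q = 4 of N = 8).
Gap ratios (z−y)/z: (26000−6000)/26000 = 0.7692; (26000−7000)/26000 = 0.7308; (26000−19000)/26000 = 0.2692; (26000−21000)/26000 = 0.1923.
Raised to α = 2.5: 0.51897; 0.45651; 0.03761; 0.01622.
Sum = 1.029308; FGT(2.5) = 1.029308 / 8 = 0.129.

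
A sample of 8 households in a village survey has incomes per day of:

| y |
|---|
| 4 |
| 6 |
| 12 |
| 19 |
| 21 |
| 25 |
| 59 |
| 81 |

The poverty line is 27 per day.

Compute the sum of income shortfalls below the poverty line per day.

Below z: 4, 6, 12, 19, 21, 25 (q = 6 of N = 8).
Individual gaps: 27−4 = 23; 27−6 = 21; 27−12 = 15; 27−19 = 8; 27−21 = 6; 27−25 = 2.
Aggregate gap = 75.

75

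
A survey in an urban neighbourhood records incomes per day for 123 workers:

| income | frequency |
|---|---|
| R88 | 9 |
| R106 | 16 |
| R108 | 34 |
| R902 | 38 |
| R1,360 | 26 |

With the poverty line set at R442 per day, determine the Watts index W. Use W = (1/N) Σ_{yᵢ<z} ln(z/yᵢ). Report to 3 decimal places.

Below the line: 9×R88, 16×R106, 34×R108 (q = 59 of N = 123).
Log shortfalls: ln(442/88) = 1.6140 (×9); ln(442/106) = 1.4279 (×16); ln(442/108) = 1.4092 (×34).
W = 85.283764 / 123 = 0.693.

0.693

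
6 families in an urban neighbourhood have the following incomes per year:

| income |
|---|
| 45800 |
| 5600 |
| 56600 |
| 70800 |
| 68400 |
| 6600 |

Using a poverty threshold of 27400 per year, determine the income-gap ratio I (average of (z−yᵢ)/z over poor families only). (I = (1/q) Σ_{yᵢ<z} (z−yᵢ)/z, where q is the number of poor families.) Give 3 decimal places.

0.777

Poor units: 5600, 6600 (q = 2 of N = 6).
Relative gaps: 0.7956, 0.7591; sum = 1.554745.
I averages over the q = 2 poor units only: 1.554745 / 2 = 0.777.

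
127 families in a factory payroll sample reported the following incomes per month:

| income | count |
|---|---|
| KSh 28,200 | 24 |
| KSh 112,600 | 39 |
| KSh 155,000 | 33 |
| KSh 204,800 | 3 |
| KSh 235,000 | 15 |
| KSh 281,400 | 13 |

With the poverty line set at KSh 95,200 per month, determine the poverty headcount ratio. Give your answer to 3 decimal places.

24 of the 127 families have income below KSh 95,200.
H = 24/127 = 0.189.

0.189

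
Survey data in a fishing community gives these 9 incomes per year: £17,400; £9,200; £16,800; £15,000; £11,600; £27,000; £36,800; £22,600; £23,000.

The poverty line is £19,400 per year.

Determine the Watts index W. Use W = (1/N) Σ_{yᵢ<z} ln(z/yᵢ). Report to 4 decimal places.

Below the line: £9,200, £11,600, £15,000, £16,800, £17,400 (q = 5 of N = 9).
Log gaps: ln(19400/9200) = 0.7461; ln(19400/11600) = 0.5143; ln(19400/15000) = 0.2572; ln(19400/16800) = 0.1439; ln(19400/17400) = 0.1088.
W = 1.770257 / 9 = 0.1967.

0.1967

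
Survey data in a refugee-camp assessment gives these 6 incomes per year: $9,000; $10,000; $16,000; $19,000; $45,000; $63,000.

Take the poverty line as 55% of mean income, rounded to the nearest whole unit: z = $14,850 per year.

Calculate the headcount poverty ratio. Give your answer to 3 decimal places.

0.333

2 of the 6 families have income below $14,850.
H = 2/6 = 0.333.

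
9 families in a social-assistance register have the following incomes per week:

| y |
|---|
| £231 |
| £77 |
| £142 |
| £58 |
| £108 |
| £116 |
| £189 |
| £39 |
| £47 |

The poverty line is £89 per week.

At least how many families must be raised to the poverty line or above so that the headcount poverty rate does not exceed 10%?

Currently q = 4 of N = 9 are below the line (H = 0.444).
A headcount ratio of at most 10% allows at most ⌊0.10 × 9⌋ = 0 poor families.
So at least 4 − 0 = 4 must be lifted.

4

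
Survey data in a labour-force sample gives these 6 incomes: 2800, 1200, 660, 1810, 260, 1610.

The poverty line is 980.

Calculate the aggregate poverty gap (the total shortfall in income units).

Incomes under z: 260, 660 (q = 2 of N = 6).
Individual gaps: 980−260 = 720; 980−660 = 320.
Aggregate gap = 1040.

1040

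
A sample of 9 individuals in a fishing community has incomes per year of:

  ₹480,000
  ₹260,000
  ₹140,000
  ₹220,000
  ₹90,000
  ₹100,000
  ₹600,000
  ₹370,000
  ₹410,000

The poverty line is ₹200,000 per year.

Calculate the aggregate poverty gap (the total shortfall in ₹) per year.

₹270,000

Poor units: ₹90,000, ₹100,000, ₹140,000 (q = 3 of N = 9).
Individual gaps: 200000−90000 = 110000; 200000−100000 = 100000; 200000−140000 = 60000.
Aggregate gap = ₹270,000.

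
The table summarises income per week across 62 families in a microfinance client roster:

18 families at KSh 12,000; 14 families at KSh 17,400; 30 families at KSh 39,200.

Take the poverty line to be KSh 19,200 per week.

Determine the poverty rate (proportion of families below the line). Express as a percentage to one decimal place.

32 of the 62 families have income below KSh 19,200.
H = 32/62 = 51.6%.

51.6%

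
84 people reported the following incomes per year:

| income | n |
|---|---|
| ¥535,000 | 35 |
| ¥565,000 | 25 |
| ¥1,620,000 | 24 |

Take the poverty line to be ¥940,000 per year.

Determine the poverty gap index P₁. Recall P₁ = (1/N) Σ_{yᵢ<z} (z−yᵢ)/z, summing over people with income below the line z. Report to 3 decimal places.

0.298

Below the line: 35×¥535,000, 25×¥565,000 (q = 60 of N = 84).
Normalized shortfalls: (940000−535000)/940000 = 0.4309 (×35); (940000−565000)/940000 = 0.3989 (×25).
Sum of shortfalls = 25.053191; P₁ averages over all N: 25.053191 / 84 = 0.298.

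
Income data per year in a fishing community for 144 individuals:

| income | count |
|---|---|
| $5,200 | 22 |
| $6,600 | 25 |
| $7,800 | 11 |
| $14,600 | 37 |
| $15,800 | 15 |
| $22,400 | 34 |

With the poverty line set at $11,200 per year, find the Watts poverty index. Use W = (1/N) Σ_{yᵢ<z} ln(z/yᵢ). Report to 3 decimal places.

0.237

Incomes under z: 22×$5,200, 25×$6,600, 11×$7,800 (q = 58 of N = 144).
Log shortfalls: ln(11200/5200) = 0.7673 (×22); ln(11200/6600) = 0.5288 (×25); ln(11200/7800) = 0.3618 (×11).
W = 34.080407 / 144 = 0.237.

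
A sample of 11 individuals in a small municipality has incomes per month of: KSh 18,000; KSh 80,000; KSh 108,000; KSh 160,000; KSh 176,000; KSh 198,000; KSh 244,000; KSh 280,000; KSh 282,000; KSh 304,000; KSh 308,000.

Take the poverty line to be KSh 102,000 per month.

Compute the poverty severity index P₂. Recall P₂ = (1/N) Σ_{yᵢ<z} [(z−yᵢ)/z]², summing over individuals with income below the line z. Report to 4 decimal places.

0.0659

Poor units: KSh 18,000, KSh 80,000 (q = 2 of N = 11).
Normalized shortfalls: (102000−18000)/102000 = 0.8235; (102000−80000)/102000 = 0.2157.
Squared: 0.6782; 0.0465.
Sum = 0.724721; P₂ = 0.724721 / 11 = 0.0659.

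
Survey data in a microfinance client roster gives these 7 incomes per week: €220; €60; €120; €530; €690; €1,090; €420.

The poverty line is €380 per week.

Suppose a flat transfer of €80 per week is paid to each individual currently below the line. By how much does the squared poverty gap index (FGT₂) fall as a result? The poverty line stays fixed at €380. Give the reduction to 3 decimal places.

0.098

Before: below the line — €60, €120, €220; squared poverty gap index (FGT₂) = 0.19351.
After the €80 transfer: below the line — €140, €200, €300; squared poverty gap index (FGT₂) = 0.09537.
Reduction = 0.19351 − 0.09537 = 0.098.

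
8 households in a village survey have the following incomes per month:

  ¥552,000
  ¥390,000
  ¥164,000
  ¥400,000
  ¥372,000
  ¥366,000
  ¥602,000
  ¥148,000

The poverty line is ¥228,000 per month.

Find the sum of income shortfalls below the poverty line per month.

Incomes under z: ¥148,000, ¥164,000 (q = 2 of N = 8).
Individual gaps: 228000−148000 = 80000; 228000−164000 = 64000.
Aggregate gap = ¥144,000.

¥144,000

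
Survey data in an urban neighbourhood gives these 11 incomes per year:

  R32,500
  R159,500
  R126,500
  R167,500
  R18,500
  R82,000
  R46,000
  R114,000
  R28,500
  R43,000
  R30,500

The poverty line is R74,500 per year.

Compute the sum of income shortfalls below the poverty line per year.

R248,000

Below z: R18,500, R28,500, R30,500, R32,500, R43,000, R46,000 (q = 6 of N = 11).
Individual gaps: 74500−18500 = 56000; 74500−28500 = 46000; 74500−30500 = 44000; 74500−32500 = 42000; 74500−43000 = 31500; 74500−46000 = 28500.
Aggregate gap = R248,000.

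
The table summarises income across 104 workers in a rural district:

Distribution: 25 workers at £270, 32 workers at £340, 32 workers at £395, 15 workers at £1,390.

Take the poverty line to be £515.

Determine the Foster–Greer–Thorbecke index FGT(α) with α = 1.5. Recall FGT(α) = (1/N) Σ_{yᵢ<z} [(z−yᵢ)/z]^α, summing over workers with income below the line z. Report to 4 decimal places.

Below the line: 25×£270, 32×£340, 32×£395 (q = 89 of N = 104).
Normalized shortfalls: (515−270)/515 = 0.4757 (×25); (515−340)/515 = 0.3398 (×32); (515−395)/515 = 0.2330 (×32).
Raised to α = 1.5: 0.32812 (×25); 0.19808 (×32); 0.11248 (×32).
Sum = 18.140989; FGT(1.5) = 18.140989 / 104 = 0.1744.

0.1744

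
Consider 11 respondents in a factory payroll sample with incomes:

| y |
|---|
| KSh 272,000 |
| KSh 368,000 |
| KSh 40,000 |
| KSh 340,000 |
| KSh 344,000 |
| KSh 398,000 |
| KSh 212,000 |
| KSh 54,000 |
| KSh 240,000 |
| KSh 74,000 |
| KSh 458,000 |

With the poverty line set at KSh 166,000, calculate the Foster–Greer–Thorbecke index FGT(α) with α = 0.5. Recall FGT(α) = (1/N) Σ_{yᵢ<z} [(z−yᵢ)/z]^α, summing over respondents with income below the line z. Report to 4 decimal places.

0.2216

Below z: KSh 40,000, KSh 54,000, KSh 74,000 (q = 3 of N = 11).
Shortfall ratios: (166000−40000)/166000 = 0.7590; (166000−54000)/166000 = 0.6747; (166000−74000)/166000 = 0.5542.
Raised to α = 0.5: 0.87123; 0.82140; 0.74446.
Sum = 2.437085; FGT(0.5) = 2.437085 / 11 = 0.2216.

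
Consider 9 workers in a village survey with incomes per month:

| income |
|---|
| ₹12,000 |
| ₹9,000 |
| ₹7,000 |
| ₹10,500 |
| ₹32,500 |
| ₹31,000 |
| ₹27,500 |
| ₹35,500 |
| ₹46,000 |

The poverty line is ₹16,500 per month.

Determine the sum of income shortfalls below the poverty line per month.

Below z: ₹7,000, ₹9,000, ₹10,500, ₹12,000 (q = 4 of N = 9).
Individual gaps: 16500−7000 = 9500; 16500−9000 = 7500; 16500−10500 = 6000; 16500−12000 = 4500.
Aggregate gap = ₹27,500.

₹27,500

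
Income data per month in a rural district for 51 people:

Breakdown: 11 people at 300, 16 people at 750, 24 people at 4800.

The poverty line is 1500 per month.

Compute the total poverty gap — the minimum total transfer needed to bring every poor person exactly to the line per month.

25200

Incomes under z: 11×300, 16×750 (q = 27 of N = 51).
Individual gaps: 11×(1500−300) = 13200; 16×(1500−750) = 12000.
Aggregate gap = 25200.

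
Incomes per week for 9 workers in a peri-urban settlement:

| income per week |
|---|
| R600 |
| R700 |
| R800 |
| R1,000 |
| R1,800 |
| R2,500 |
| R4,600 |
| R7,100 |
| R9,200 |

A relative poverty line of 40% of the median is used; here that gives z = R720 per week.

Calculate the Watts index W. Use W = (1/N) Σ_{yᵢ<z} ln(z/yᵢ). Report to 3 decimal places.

Incomes under z: R600, R700 (q = 2 of N = 9).
Log gaps: ln(720/600) = 0.1823; ln(720/700) = 0.0282.
W = 0.210492 / 9 = 0.023.

0.023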